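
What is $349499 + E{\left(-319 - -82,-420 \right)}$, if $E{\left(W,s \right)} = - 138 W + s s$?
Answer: $558605$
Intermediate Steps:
$E{\left(W,s \right)} = s^{2} - 138 W$ ($E{\left(W,s \right)} = - 138 W + s^{2} = s^{2} - 138 W$)
$349499 + E{\left(-319 - -82,-420 \right)} = 349499 + \left(\left(-420\right)^{2} - 138 \left(-319 - -82\right)\right) = 349499 + \left(176400 - 138 \left(-319 + 82\right)\right) = 349499 + \left(176400 - -32706\right) = 349499 + \left(176400 + 32706\right) = 349499 + 209106 = 558605$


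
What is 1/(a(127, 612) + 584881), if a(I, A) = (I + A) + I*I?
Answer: 1/601749 ≈ 1.6618e-6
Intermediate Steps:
a(I, A) = A + I + I² (a(I, A) = (A + I) + I² = A + I + I²)
1/(a(127, 612) + 584881) = 1/((612 + 127 + 127²) + 584881) = 1/((612 + 127 + 16129) + 584881) = 1/(16868 + 584881) = 1/601749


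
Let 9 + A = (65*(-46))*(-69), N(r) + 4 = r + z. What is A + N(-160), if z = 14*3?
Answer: 206179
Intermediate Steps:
z = 42
N(r) = 38 + r (N(r) = -4 + (r + 42) = -4 + (42 + r) = 38 + r)
A = 206301 (A = -9 + (65*(-46))*(-69) = -9 - 2990*(-69) = -9 + 206310 = 206301)
A + N(-160) = 206301 + (38 - 160) = 206301 - 122 = 206179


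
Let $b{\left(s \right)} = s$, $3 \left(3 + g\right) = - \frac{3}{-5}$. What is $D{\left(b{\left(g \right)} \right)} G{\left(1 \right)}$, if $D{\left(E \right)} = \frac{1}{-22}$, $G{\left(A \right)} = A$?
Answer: $- \frac{1}{22} \approx -0.045455$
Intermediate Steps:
$g = - \frac{14}{5}$ ($g = -3 + \frac{\left(-3\right) \frac{1}{-5}}{3} = -3 + \frac{\left(-3\right) \left(- \frac{1}{5}\right)}{3} = -3 + \frac{1}{3} \cdot \frac{3}{5} = -3 + \frac{1}{5} = - \frac{14}{5} \approx -2.8$)
$D{\left(E \right)} = - \frac{1}{22}$
$D{\left(b{\left(g \right)} \right)} G{\left(1 \right)} = \left(- \frac{1}{22}\right) 1 = - \frac{1}{22}$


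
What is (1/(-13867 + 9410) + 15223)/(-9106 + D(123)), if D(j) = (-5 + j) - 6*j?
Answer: -33924455/21674391 ≈ -1.5652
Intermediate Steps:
D(j) = -5 - 5*j
(1/(-13867 + 9410) + 15223)/(-9106 + D(123)) = (1/(-13867 + 9410) + 15223)/(-9106 + (-5 - 5*123)) = (1/(-4457) + 15223)/(-9106 + (-5 - 615)) = (-1/4457 + 15223)/(-9106 - 620) = (67848910/4457)/(-9726) = (67848910/4457)*(-1/9726) = -33924455/21674391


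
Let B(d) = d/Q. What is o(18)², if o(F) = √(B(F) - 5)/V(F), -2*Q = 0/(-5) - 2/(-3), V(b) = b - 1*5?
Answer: -59/169 ≈ -0.34911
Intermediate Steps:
V(b) = -5 + b (V(b) = b - 5 = -5 + b)
Q = -⅓ (Q = -(0/(-5) - 2/(-3))/2 = -(0*(-⅕) - 2*(-⅓))/2 = -(0 + ⅔)/2 = -½*⅔ = -⅓ ≈ -0.33333)
B(d) = -3*d (B(d) = d/(-⅓) = d*(-3) = -3*d)
o(F) = √(-5 - 3*F)/(-5 + F) (o(F) = √(-3*F - 5)/(-5 + F) = √(-5 - 3*F)/(-5 + F))
o(18)² = (√(-5 - 3*18)/(-5 + 18))² = (√(-5 - 54)/13)² = (√(-59)/13)² = ((I*√59)/13)² = (I*√59/13)² = -59/169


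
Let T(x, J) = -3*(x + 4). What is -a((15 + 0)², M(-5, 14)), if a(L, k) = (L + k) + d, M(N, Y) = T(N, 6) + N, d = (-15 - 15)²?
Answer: -1123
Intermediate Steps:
T(x, J) = -12 - 3*x (T(x, J) = -3*(4 + x) = -12 - 3*x)
d = 900 (d = (-30)² = 900)
M(N, Y) = -12 - 2*N (M(N, Y) = (-12 - 3*N) + N = -12 - 2*N)
a(L, k) = 900 + L + k (a(L, k) = (L + k) + 900 = 900 + L + k)
-a((15 + 0)², M(-5, 14)) = -(900 + (15 + 0)² + (-12 - 2*(-5))) = -(900 + 15² + (-12 + 10)) = -(900 + 225 - 2) = -1*1123 = -1123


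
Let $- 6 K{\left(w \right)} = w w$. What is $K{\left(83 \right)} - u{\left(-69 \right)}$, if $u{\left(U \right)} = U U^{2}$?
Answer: $\frac{1964165}{6} \approx 3.2736 \cdot 10^{5}$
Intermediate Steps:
$u{\left(U \right)} = U^{3}$
$K{\left(w \right)} = - \frac{w^{2}}{6}$ ($K{\left(w \right)} = - \frac{w w}{6} = - \frac{w^{2}}{6}$)
$K{\left(83 \right)} - u{\left(-69 \right)} = - \frac{83^{2}}{6} - \left(-69\right)^{3} = \left(- \frac{1}{6}\right) 6889 - -328509 = - \frac{6889}{6} + 328509 = \frac{1964165}{6}$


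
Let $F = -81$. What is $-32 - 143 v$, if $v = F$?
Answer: $11551$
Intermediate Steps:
$v = -81$
$-32 - 143 v = -32 - -11583 = -32 + 11583 = 11551$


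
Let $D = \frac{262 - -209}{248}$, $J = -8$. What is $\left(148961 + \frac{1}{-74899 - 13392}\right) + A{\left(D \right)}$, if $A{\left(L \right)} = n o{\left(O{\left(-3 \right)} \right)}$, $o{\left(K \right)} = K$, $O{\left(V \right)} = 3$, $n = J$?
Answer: $\frac{13149796666}{88291} \approx 1.4894 \cdot 10^{5}$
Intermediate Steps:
$n = -8$
$D = \frac{471}{248}$ ($D = \left(262 + 209\right) \frac{1}{248} = 471 \cdot \frac{1}{248} = \frac{471}{248} \approx 1.8992$)
$A{\left(L \right)} = -24$ ($A{\left(L \right)} = \left(-8\right) 3 = -24$)
$\left(148961 + \frac{1}{-74899 - 13392}\right) + A{\left(D \right)} = \left(148961 + \frac{1}{-74899 - 13392}\right) - 24 = \left(148961 + \frac{1}{-88291}\right) - 24 = \left(148961 - \frac{1}{88291}\right) - 24 = \frac{13151915650}{88291} - 24 = \frac{13149796666}{88291}$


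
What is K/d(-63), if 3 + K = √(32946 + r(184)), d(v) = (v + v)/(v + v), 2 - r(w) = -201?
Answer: -3 + √33149 ≈ 179.07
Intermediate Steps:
r(w) = 203 (r(w) = 2 - 1*(-201) = 2 + 201 = 203)
d(v) = 1 (d(v) = (2*v)/((2*v)) = (2*v)*(1/(2*v)) = 1)
K = -3 + √33149 (K = -3 + √(32946 + 203) = -3 + √33149 ≈ 179.07)
K/d(-63) = (-3 + √33149)/1 = (-3 + √33149)*1 = -3 + √33149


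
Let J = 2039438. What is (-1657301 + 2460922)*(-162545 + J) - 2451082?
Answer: 1508308178471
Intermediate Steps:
(-1657301 + 2460922)*(-162545 + J) - 2451082 = (-1657301 + 2460922)*(-162545 + 2039438) - 2451082 = 803621*1876893 - 2451082 = 1508310629553 - 2451082 = 1508308178471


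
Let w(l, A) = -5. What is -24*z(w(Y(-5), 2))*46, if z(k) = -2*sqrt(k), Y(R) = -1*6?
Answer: 2208*I*sqrt(5) ≈ 4937.2*I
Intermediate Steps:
Y(R) = -6
-24*z(w(Y(-5), 2))*46 = -(-48)*sqrt(-5)*46 = -(-48)*I*sqrt(5)*46 = (48*I*sqrt(5))*46 = 2208*I*sqrt(5)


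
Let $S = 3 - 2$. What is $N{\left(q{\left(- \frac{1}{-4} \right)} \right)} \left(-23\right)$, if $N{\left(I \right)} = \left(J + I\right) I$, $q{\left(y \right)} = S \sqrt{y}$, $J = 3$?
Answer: $- \frac{161}{4} \approx -40.25$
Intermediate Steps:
$S = 1$
$q{\left(y \right)} = \sqrt{y}$ ($q{\left(y \right)} = 1 \sqrt{y} = \sqrt{y}$)
$N{\left(I \right)} = I \left(3 + I\right)$ ($N{\left(I \right)} = \left(3 + I\right) I = I \left(3 + I\right)$)
$N{\left(q{\left(- \frac{1}{-4} \right)} \right)} \left(-23\right) = \sqrt{- \frac{1}{-4}} \left(3 + \sqrt{- \frac{1}{-4}}\right) \left(-23\right) = \sqrt{\left(-1\right) \left(- \frac{1}{4}\right)} \left(3 + \sqrt{\left(-1\right) \left(- \frac{1}{4}\right)}\right) \left(-23\right) = \frac{3 + \sqrt{\frac{1}{4}}}{2} \left(-23\right) = \frac{3 + \frac{1}{2}}{2} \left(-23\right) = \frac{1}{2} \cdot \frac{7}{2} \left(-23\right) = \frac{7}{4} \left(-23\right) = - \frac{161}{4}$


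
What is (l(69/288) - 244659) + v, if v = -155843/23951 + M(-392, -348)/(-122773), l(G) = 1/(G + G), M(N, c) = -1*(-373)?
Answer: -16547157554224733/67632330829 ≈ -2.4466e+5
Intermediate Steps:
M(N, c) = 373
l(G) = 1/(2*G)
v = -19142246362/2940536123 (v = -155843/23951 + 373/(-122773) = -155843*1/23951 + 373*(-1/122773) = -155843/23951 - 373/122773 = -19142246362/2940536123 ≈ -6.5098)
(l(69/288) - 244659) + v = (1/(2*((69/288))) - 244659) - 19142246362/2940536123 = (1/(2*((69*(1/288)))) - 244659) - 19142246362/2940536123 = (1/(2*(23/96)) - 244659) - 19142246362/2940536123 = ((1/2)*(96/23) - 244659) - 19142246362/2940536123 = (48/23 - 244659) - 19142246362/2940536123 = -5627109/23 - 19142246362/2940536123 = -16547157554224733/67632330829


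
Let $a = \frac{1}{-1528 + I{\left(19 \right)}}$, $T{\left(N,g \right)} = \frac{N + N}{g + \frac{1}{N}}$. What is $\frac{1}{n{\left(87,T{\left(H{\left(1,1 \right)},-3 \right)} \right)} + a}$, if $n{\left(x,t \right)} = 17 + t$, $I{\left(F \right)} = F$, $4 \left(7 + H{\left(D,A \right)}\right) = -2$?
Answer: $\frac{70923}{1545169} \approx 0.0459$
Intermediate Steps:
$H{\left(D,A \right)} = - \frac{15}{2}$ ($H{\left(D,A \right)} = -7 + \frac{1}{4} \left(-2\right) = -7 - \frac{1}{2} = - \frac{15}{2}$)
$T{\left(N,g \right)} = \frac{2 N}{g + \frac{1}{N}}$
$a = - \frac{1}{1509}$ ($a = \frac{1}{-1528 + 19} = \frac{1}{-1509} = - \frac{1}{1509} \approx -0.00066269$)
$\frac{1}{n{\left(87,T{\left(H{\left(1,1 \right)},-3 \right)} \right)} + a} = \frac{1}{\left(17 + \frac{2 \left(- \frac{15}{2}\right)^{2}}{1 - - \frac{45}{2}}\right) - \frac{1}{1509}} = \frac{1}{\left(17 + 2 \cdot \frac{225}{4} \frac{1}{1 + \frac{45}{2}}\right) - \frac{1}{1509}} = \frac{1}{\left(17 + 2 \cdot \frac{225}{4} \frac{1}{\frac{47}{2}}\right) - \frac{1}{1509}} = \frac{1}{\left(17 + 2 \cdot \frac{225}{4} \cdot \frac{2}{47}\right) - \frac{1}{1509}} = \frac{1}{\left(17 + \frac{225}{47}\right) - \frac{1}{1509}} = \frac{1}{\frac{1024}{47} - \frac{1}{1509}} = \frac{1}{\frac{1545169}{70923}} = \frac{70923}{1545169}$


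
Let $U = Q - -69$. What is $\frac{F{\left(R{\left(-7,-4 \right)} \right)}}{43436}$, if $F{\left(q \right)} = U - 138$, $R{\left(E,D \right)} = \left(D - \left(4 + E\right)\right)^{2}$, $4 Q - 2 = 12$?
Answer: $- \frac{131}{86872} \approx -0.001508$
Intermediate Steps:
$Q = \frac{7}{2}$ ($Q = \frac{1}{2} + \frac{1}{4} \cdot 12 = \frac{1}{2} + 3 = \frac{7}{2} \approx 3.5$)
$U = \frac{145}{2}$ ($U = \frac{7}{2} - -69 = \frac{7}{2} + 69 = \frac{145}{2} \approx 72.5$)
$R{\left(E,D \right)} = \left(-4 + D - E\right)^{2}$
$F{\left(q \right)} = - \frac{131}{2}$ ($F{\left(q \right)} = \frac{145}{2} - 138 = - \frac{131}{2}$)
$\frac{F{\left(R{\left(-7,-4 \right)} \right)}}{43436} = - \frac{131}{2 \cdot 43436} = \left(- \frac{131}{2}\right) \frac{1}{43436} = - \frac{131}{86872}$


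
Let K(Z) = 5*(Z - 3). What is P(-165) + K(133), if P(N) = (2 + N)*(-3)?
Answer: 1139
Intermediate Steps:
P(N) = -6 - 3*N
K(Z) = -15 + 5*Z (K(Z) = 5*(-3 + Z) = -15 + 5*Z)
P(-165) + K(133) = (-6 - 3*(-165)) + (-15 + 5*133) = (-6 + 495) + (-15 + 665) = 489 + 650 = 1139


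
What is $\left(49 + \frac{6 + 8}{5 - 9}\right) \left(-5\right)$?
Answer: $- \frac{455}{2} \approx -227.5$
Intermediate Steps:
$\left(49 + \frac{6 + 8}{5 - 9}\right) \left(-5\right) = \left(49 + \frac{14}{-4}\right) \left(-5\right) = \left(49 + 14 \left(- \frac{1}{4}\right)\right) \left(-5\right) = \left(49 - \frac{7}{2}\right) \left(-5\right) = \frac{91}{2} \left(-5\right) = - \frac{455}{2}$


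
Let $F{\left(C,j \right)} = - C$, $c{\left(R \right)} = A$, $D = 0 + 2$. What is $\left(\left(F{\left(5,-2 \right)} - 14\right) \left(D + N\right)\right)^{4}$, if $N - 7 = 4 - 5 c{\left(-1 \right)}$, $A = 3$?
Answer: $2085136$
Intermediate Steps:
$D = 2$
$c{\left(R \right)} = 3$
$N = -4$ ($N = 7 + \left(4 - 15\right) = 7 - 11 = -4$)
$\left(\left(F{\left(5,-2 \right)} - 14\right) \left(D + N\right)\right)^{4} = \left(\left(\left(-1\right) 5 - 14\right) \left(2 - 4\right)\right)^{4} = \left(\left(-5 - 14\right) \left(-2\right)\right)^{4} = \left(\left(-19\right) \left(-2\right)\right)^{4} = 38^{4} = 2085136$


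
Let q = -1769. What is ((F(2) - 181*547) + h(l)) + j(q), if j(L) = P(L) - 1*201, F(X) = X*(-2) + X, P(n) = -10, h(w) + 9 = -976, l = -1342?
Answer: -100205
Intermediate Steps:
h(w) = -985 (h(w) = -9 - 976 = -985)
F(X) = -X (F(X) = -2*X + X = -X)
j(L) = -211 (j(L) = -10 - 1*201 = -10 - 201 = -211)
((F(2) - 181*547) + h(l)) + j(q) = ((-1*2 - 181*547) - 985) - 211 = ((-2 - 99007) - 985) - 211 = (-99009 - 985) - 211 = -99994 - 211 = -100205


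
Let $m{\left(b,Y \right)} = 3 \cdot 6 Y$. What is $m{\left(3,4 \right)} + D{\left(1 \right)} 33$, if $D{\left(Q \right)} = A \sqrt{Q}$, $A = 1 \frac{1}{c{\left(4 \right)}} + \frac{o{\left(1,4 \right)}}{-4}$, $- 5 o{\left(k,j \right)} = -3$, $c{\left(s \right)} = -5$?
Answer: $\frac{1209}{20} \approx 60.45$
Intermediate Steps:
$o{\left(k,j \right)} = \frac{3}{5}$ ($o{\left(k,j \right)} = \left(- \frac{1}{5}\right) \left(-3\right) = \frac{3}{5}$)
$m{\left(b,Y \right)} = 18 Y$
$A = - \frac{7}{20}$ ($A = 1 \frac{1}{-5} + \frac{3}{5 \left(-4\right)} = 1 \left(- \frac{1}{5}\right) + \frac{3}{5} \left(- \frac{1}{4}\right) = - \frac{1}{5} - \frac{3}{20} = - \frac{7}{20} \approx -0.35$)
$D{\left(Q \right)} = - \frac{7 \sqrt{Q}}{20}$
$m{\left(3,4 \right)} + D{\left(1 \right)} 33 = 18 \cdot 4 + - \frac{7 \sqrt{1}}{20} \cdot 33 = 72 + \left(- \frac{7}{20}\right) 1 \cdot 33 = 72 - \frac{231}{20} = \frac{1209}{20}$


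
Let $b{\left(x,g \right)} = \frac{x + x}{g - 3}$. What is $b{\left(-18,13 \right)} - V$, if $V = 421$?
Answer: $- \frac{2123}{5} \approx -424.6$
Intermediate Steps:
$b{\left(x,g \right)} = \frac{2 x}{-3 + g}$
$b{\left(-18,13 \right)} - V = 2 \left(-18\right) \frac{1}{-3 + 13} - 421 = 2 \left(-18\right) \frac{1}{10} - 421 = - \frac{18}{5} - 421 = - \frac{2123}{5}$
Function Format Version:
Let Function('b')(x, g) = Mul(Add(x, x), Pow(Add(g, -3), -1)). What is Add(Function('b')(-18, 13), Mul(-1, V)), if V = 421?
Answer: Rational(-2123, 5) ≈ -424.60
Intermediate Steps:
Function('b')(x, g) = Mul(2, x, Pow(Add(-3, g), -1)) (Function('b')(x, g) = Mul(Mul(2, x), Pow(Add(-3, g), -1)) = Mul(2, x, Pow(Add(-3, g), -1)))
Add(Function('b')(-18, 13), Mul(-1, V)) = Add(Mul(2, -18, Pow(Add(-3, 13), -1)), Mul(-1, 421)) = Add(Mul(2, -18, Pow(10, -1)), -421) = Add(Mul(2, -18, Rational(1, 10)), -421) = Add(Rational(-18, 5), -421) = Rational(-2123, 5)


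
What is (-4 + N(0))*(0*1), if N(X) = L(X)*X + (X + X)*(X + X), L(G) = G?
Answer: 0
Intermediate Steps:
N(X) = 5*X² (N(X) = X*X + (X + X)*(X + X) = X² + (2*X)*(2*X) = X² + 4*X² = 5*X²)
(-4 + N(0))*(0*1) = (-4 + 5*0²)*(0*1) = (-4 + 5*0)*0 = (-4 + 0)*0 = -4*0 = 0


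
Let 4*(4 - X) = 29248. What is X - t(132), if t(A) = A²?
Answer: -24732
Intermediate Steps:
X = -7308 (X = 4 - ¼*29248 = 4 - 7312 = -7308)
X - t(132) = -7308 - 1*132² = -7308 - 1*17424 = -7308 - 17424 = -24732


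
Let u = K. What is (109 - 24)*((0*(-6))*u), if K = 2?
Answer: 0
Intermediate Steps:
u = 2
(109 - 24)*((0*(-6))*u) = (109 - 24)*((0*(-6))*2) = 85*(0*2) = 85*0 = 0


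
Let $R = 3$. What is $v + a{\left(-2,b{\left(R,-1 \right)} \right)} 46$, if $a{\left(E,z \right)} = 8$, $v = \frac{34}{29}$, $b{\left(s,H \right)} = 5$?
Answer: $\frac{10706}{29} \approx 369.17$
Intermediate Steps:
$v = \frac{34}{29}$ ($v = 34 \cdot \frac{1}{29} = \frac{34}{29} \approx 1.1724$)
$v + a{\left(-2,b{\left(R,-1 \right)} \right)} 46 = \frac{34}{29} + 8 \cdot 46 = \frac{34}{29} + 368 = \frac{10706}{29}$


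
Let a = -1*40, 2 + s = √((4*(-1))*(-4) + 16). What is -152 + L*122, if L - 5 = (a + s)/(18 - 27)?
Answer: 3082/3 - 488*√2/9 ≈ 950.65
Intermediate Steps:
s = -2 + 4*√2 (s = -2 + √((4*(-1))*(-4) + 16) = -2 + √(-4*(-4) + 16) = -2 + √(16 + 16) = -2 + √32 = -2 + 4*√2 ≈ 3.6569)
a = -40
L = 29/3 - 4*√2/9 (L = 5 + (-40 + (-2 + 4*√2))/(18 - 27) = 5 + (-42 + 4*√2)/(-9) = 5 + (-42 + 4*√2)*(-⅑) = 5 + (14/3 - 4*√2/9) = 29/3 - 4*√2/9 ≈ 9.0381)
-152 + L*122 = -152 + (29/3 - 4*√2/9)*122 = -152 + (3538/3 - 488*√2/9) = 3082/3 - 488*√2/9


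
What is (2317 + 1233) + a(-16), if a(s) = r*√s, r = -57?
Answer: 3550 - 228*I ≈ 3550.0 - 228.0*I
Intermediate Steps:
a(s) = -57*√s
(2317 + 1233) + a(-16) = (2317 + 1233) - 228*I = 3550 - 228*I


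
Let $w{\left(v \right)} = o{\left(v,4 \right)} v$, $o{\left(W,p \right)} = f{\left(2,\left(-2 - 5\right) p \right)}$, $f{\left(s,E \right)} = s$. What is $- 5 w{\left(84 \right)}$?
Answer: $-840$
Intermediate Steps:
$o{\left(W,p \right)} = 2$
$w{\left(v \right)} = 2 v$
$- 5 w{\left(84 \right)} = - 5 \cdot 2 \cdot 84 = \left(-5\right) 168 = -840$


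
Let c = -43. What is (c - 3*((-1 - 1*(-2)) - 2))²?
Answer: 1600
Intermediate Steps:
(c - 3*((-1 - 1*(-2)) - 2))² = (-43 - 3*((-1 - 1*(-2)) - 2))² = (-43 - 3*((-1 + 2) - 2))² = (-43 - 3*(1 - 2))² = (-43 - 3*(-1))² = (-43 + 3)² = (-40)² = 1600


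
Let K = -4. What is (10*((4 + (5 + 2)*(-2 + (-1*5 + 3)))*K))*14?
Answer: 13440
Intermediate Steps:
(10*((4 + (5 + 2)*(-2 + (-1*5 + 3)))*K))*14 = (10*((4 + (5 + 2)*(-2 + (-1*5 + 3)))*(-4)))*14 = (10*((4 + 7*(-2 + (-5 + 3)))*(-4)))*14 = (10*((4 + 7*(-2 - 2))*(-4)))*14 = (10*((4 + 7*(-4))*(-4)))*14 = (10*((4 - 28)*(-4)))*14 = (10*(-24*(-4)))*14 = (10*96)*14 = 960*14 = 13440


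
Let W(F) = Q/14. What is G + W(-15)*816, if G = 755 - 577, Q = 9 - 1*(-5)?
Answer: 994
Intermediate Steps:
Q = 14 (Q = 9 + 5 = 14)
W(F) = 1 (W(F) = 14/14 = 14*(1/14) = 1)
G = 178
G + W(-15)*816 = 178 + 1*816 = 178 + 816 = 994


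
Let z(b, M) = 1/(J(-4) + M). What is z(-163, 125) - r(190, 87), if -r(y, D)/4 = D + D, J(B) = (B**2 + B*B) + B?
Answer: 106489/153 ≈ 696.01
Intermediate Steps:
J(B) = B + 2*B**2 (J(B) = (B**2 + B**2) + B = 2*B**2 + B = B + 2*B**2)
r(y, D) = -8*D (r(y, D) = -4*(D + D) = -8*D)
z(b, M) = 1/(28 + M) (z(b, M) = 1/(-4*(1 + 2*(-4)) + M) = 1/(-4*(1 - 8) + M) = 1/(-4*(-7) + M) = 1/(28 + M))
z(-163, 125) - r(190, 87) = 1/(28 + 125) - (-8)*87 = 1/153 - 1*(-696) = 1/153 + 696 = 106489/153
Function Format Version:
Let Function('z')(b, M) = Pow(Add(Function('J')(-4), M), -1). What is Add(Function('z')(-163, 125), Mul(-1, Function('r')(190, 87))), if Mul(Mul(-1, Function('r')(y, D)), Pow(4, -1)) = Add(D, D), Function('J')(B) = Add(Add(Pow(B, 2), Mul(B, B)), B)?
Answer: Rational(106489, 153) ≈ 696.01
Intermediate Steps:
Function('J')(B) = Add(B, Mul(2, Pow(B, 2))) (Function('J')(B) = Add(Add(Pow(B, 2), Pow(B, 2)), B) = Add(Mul(2, Pow(B, 2)), B) = Add(B, Mul(2, Pow(B, 2))))
Function('r')(y, D) = Mul(-8, D) (Function('r')(y, D) = Mul(-4, Add(D, D)) = Mul(-4, Mul(2, D)) = Mul(-8, D))
Function('z')(b, M) = Pow(Add(28, M), -1) (Function('z')(b, M) = Pow(Add(Mul(-4, Add(1, Mul(2, -4))), M), -1) = Pow(Add(Mul(-4, Add(1, -8)), M), -1) = Pow(Add(Mul(-4, -7), M), -1) = Pow(Add(28, M), -1))
Add(Function('z')(-163, 125), Mul(-1, Function('r')(190, 87))) = Add(Pow(Add(28, 125), -1), Mul(-1, Mul(-8, 87))) = Add(Pow(153, -1), Mul(-1, -696)) = Add(Rational(1, 153), 696) = Rational(106489, 153)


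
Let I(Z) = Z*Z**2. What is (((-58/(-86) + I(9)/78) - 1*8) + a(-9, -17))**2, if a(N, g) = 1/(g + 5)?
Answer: 168870025/44997264 ≈ 3.7529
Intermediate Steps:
I(Z) = Z**3
a(N, g) = 1/(5 + g)
(((-58/(-86) + I(9)/78) - 1*8) + a(-9, -17))**2 = (((-58/(-86) + 9**3/78) - 1*8) + 1/(5 - 17))**2 = (((-58*(-1/86) + 729*(1/78)) - 8) + 1/(-12))**2 = (((29/43 + 243/26) - 8) - 1/12)**2 = ((11203/1118 - 8) - 1/12)**2 = (2259/1118 - 1/12)**2 = (12995/6708)**2 = 168870025/44997264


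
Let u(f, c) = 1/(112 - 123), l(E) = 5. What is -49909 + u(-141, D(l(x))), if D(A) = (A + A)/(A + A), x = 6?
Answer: -549000/11 ≈ -49909.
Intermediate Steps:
D(A) = 1 (D(A) = (2*A)/((2*A)) = (2*A)*(1/(2*A)) = 1)
u(f, c) = -1/11 (u(f, c) = 1/(-11) = -1/11)
-49909 + u(-141, D(l(x))) = -49909 - 1/11 = -549000/11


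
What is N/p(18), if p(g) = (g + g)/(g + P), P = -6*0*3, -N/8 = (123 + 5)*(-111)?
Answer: 56832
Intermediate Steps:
N = 113664 (N = -8*(123 + 5)*(-111) = -1024*(-111) = -8*(-14208) = 113664)
P = 0 (P = 0*3 = 0)
p(g) = 2 (p(g) = (g + g)/(g + 0) = (2*g)/g = 2)
N/p(18) = 113664/2 = 113664*(½) = 56832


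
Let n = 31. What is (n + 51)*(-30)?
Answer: -2460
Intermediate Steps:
(n + 51)*(-30) = (31 + 51)*(-30) = 82*(-30) = -2460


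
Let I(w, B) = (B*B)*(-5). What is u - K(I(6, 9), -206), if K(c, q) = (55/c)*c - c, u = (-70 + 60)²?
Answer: -360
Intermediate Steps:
I(w, B) = -5*B² (I(w, B) = B²*(-5) = -5*B²)
u = 100 (u = (-10)² = 100)
K(c, q) = 55 - c
u - K(I(6, 9), -206) = 100 - (55 - (-5)*9²) = 100 - (55 - (-5)*81) = 100 - (55 - 1*(-405)) = 100 - (55 + 405) = 100 - 1*460 = 100 - 460 = -360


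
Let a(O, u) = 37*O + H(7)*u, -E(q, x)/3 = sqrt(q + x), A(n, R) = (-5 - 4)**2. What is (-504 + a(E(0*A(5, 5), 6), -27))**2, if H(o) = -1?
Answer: 301455 + 105894*sqrt(6) ≈ 5.6084e+5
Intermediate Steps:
A(n, R) = 81 (A(n, R) = (-9)**2 = 81)
E(q, x) = -3*sqrt(q + x)
a(O, u) = -u + 37*O (a(O, u) = 37*O - u = -u + 37*O)
(-504 + a(E(0*A(5, 5), 6), -27))**2 = (-504 + (-1*(-27) + 37*(-3*sqrt(0*81 + 6))))**2 = (-504 + (27 + 37*(-3*sqrt(0 + 6))))**2 = (-504 + (27 + 37*(-3*sqrt(6))))**2 = (-504 + (27 - 111*sqrt(6)))**2 = (-477 - 111*sqrt(6))**2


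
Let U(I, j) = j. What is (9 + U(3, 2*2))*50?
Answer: 650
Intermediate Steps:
(9 + U(3, 2*2))*50 = (9 + 2*2)*50 = (9 + 4)*50 = 13*50 = 650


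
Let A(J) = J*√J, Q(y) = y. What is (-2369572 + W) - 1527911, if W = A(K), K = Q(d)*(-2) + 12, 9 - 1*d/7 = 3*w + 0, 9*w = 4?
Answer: -3897483 - 286*I*√858/9 ≈ -3.8975e+6 - 930.82*I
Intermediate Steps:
w = 4/9 (w = (⅑)*4 = 4/9 ≈ 0.44444)
d = 161/3 (d = 63 - 7*(3*(4/9) + 0) = 63 - 7*(4/3 + 0) = 63 - 7*4/3 = 63 - 28/3 = 161/3 ≈ 53.667)
K = -286/3 (K = (161/3)*(-2) + 12 = -322/3 + 12 = -286/3 ≈ -95.333)
A(J) = J^(3/2)
W = -286*I*√858/9 (W = (-286/3)^(3/2) = -286*I*√858/9 ≈ -930.82*I)
(-2369572 + W) - 1527911 = (-2369572 - 286*I*√858/9) - 1527911 = -3897483 - 286*I*√858/9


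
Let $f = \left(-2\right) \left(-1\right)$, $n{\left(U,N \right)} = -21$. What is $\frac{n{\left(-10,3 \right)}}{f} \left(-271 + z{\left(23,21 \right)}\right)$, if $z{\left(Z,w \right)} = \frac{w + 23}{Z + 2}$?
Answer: $\frac{141351}{50} \approx 2827.0$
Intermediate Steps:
$f = 2$
$z{\left(Z,w \right)} = \frac{23 + w}{2 + Z}$
$\frac{n{\left(-10,3 \right)}}{f} \left(-271 + z{\left(23,21 \right)}\right) = - \frac{21}{2} \left(-271 + \frac{23 + 21}{2 + 23}\right) = \left(-21\right) \frac{1}{2} \left(-271 + \frac{1}{25} \cdot 44\right) = - \frac{21 \left(-271 + \frac{1}{25} \cdot 44\right)}{2} = - \frac{21 \left(-271 + \frac{44}{25}\right)}{2} = \left(- \frac{21}{2}\right) \left(- \frac{6731}{25}\right) = \frac{141351}{50}$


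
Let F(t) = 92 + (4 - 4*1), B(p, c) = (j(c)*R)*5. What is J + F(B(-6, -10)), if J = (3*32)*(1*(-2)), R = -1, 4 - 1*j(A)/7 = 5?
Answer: -100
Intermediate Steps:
j(A) = -7 (j(A) = 28 - 7*5 = 28 - 35 = -7)
B(p, c) = 35 (B(p, c) = -7*(-1)*5 = 7*5 = 35)
J = -192 (J = 96*(-2) = -192)
F(t) = 92 (F(t) = 92 + (4 - 4) = 92 + 0 = 92)
J + F(B(-6, -10)) = -192 + 92 = -100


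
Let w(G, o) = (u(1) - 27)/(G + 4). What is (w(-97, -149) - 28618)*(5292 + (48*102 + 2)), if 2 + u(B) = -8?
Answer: -27120043030/93 ≈ -2.9161e+8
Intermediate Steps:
u(B) = -10 (u(B) = -2 - 8 = -10)
w(G, o) = -37/(4 + G) (w(G, o) = (-10 - 27)/(G + 4) = -37/(4 + G))
(w(-97, -149) - 28618)*(5292 + (48*102 + 2)) = (-37/(4 - 97) - 28618)*(5292 + (48*102 + 2)) = (-37/(-93) - 28618)*(5292 + (4896 + 2)) = (-37*(-1/93) - 28618)*(5292 + 4898) = (37/93 - 28618)*10190 = -2661437/93*10190 = -27120043030/93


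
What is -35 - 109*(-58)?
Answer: 6287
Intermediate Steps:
-35 - 109*(-58) = -35 + 6322 = 6287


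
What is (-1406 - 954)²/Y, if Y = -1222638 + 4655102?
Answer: 348100/214529 ≈ 1.6226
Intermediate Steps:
Y = 3432464
(-1406 - 954)²/Y = (-1406 - 954)²/3432464 = (-2360)²*(1/3432464) = 5569600*(1/3432464) = 348100/214529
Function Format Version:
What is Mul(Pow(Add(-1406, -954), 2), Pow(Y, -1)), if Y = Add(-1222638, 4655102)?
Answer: Rational(348100, 214529) ≈ 1.6226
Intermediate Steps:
Y = 3432464
Mul(Pow(Add(-1406, -954), 2), Pow(Y, -1)) = Mul(Pow(Add(-1406, -954), 2), Pow(3432464, -1)) = Mul(Pow(-2360, 2), Rational(1, 3432464)) = Mul(5569600, Rational(1, 3432464)) = Rational(348100, 214529)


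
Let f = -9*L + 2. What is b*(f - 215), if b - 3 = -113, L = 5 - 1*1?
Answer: 27390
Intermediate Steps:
L = 4 (L = 5 - 1 = 4)
b = -110 (b = 3 - 113 = -110)
f = -34 (f = -9*4 + 2 = -36 + 2 = -34)
b*(f - 215) = -110*(-34 - 215) = -110*(-249) = 27390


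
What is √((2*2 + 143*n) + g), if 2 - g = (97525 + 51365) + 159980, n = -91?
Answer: I*√321877 ≈ 567.34*I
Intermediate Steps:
g = -308868 (g = 2 - ((97525 + 51365) + 159980) = 2 - (148890 + 159980) = 2 - 1*308870 = 2 - 308870 = -308868)
√((2*2 + 143*n) + g) = √((2*2 + 143*(-91)) - 308868) = √((4 - 13013) - 308868) = √(-13009 - 308868) = √(-321877) = I*√321877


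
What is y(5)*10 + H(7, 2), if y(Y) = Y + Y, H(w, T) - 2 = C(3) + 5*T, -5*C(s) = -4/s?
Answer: 1684/15 ≈ 112.27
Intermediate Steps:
C(s) = 4/(5*s) (C(s) = -(-4)/(5*s) = 4/(5*s))
H(w, T) = 34/15 + 5*T (H(w, T) = 2 + ((4/5)/3 + 5*T) = 2 + ((4/5)*(1/3) + 5*T) = 2 + (4/15 + 5*T) = 34/15 + 5*T)
y(Y) = 2*Y
y(5)*10 + H(7, 2) = (2*5)*10 + (34/15 + 5*2) = 10*10 + (34/15 + 10) = 100 + 184/15 = 1684/15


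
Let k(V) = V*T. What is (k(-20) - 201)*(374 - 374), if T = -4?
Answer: 0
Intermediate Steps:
k(V) = -4*V (k(V) = V*(-4) = -4*V)
(k(-20) - 201)*(374 - 374) = (-4*(-20) - 201)*(374 - 374) = (80 - 201)*0 = -121*0 = 0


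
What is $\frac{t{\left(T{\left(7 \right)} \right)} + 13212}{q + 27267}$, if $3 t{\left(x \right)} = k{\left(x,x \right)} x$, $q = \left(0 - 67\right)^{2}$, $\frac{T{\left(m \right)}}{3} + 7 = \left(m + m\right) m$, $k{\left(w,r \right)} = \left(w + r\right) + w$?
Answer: $\frac{87741}{31756} \approx 2.763$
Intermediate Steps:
$k{\left(w,r \right)} = r + 2 w$ ($k{\left(w,r \right)} = \left(r + w\right) + w = r + 2 w$)
$T{\left(m \right)} = -21 + 6 m^{2}$ ($T{\left(m \right)} = -21 + 3 \left(m + m\right) m = -21 + 3 \cdot 2 m m = -21 + 3 \cdot 2 m^{2} = -21 + 6 m^{2}$)
$q = 4489$ ($q = \left(-67\right)^{2} = 4489$)
$t{\left(x \right)} = x^{2}$ ($t{\left(x \right)} = \frac{\left(x + 2 x\right) x}{3} = \frac{3 x x}{3} = \frac{3 x^{2}}{3} = x^{2}$)
$\frac{t{\left(T{\left(7 \right)} \right)} + 13212}{q + 27267} = \frac{\left(-21 + 6 \cdot 7^{2}\right)^{2} + 13212}{4489 + 27267} = \frac{\left(-21 + 6 \cdot 49\right)^{2} + 13212}{31756} = \left(\left(-21 + 294\right)^{2} + 13212\right) \frac{1}{31756} = \left(273^{2} + 13212\right) \frac{1}{31756} = \left(74529 + 13212\right) \frac{1}{31756} = 87741 \cdot \frac{1}{31756} = \frac{87741}{31756}$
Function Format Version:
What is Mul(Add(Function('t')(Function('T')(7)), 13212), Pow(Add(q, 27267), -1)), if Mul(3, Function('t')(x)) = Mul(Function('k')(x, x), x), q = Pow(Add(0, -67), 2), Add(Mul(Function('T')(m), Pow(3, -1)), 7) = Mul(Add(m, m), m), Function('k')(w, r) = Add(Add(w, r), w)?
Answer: Rational(87741, 31756) ≈ 2.7630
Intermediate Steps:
Function('k')(w, r) = Add(r, Mul(2, w)) (Function('k')(w, r) = Add(Add(r, w), w) = Add(r, Mul(2, w)))
Function('T')(m) = Add(-21, Mul(6, Pow(m, 2))) (Function('T')(m) = Add(-21, Mul(3, Mul(Add(m, m), m))) = Add(-21, Mul(3, Mul(Mul(2, m), m))) = Add(-21, Mul(3, Mul(2, Pow(m, 2)))) = Add(-21, Mul(6, Pow(m, 2))))
q = 4489 (q = Pow(-67, 2) = 4489)
Function('t')(x) = Pow(x, 2) (Function('t')(x) = Mul(Rational(1, 3), Mul(Add(x, Mul(2, x)), x)) = Mul(Rational(1, 3), Mul(Mul(3, x), x)) = Mul(Rational(1, 3), Mul(3, Pow(x, 2))) = Pow(x, 2))
Mul(Add(Function('t')(Function('T')(7)), 13212), Pow(Add(q, 27267), -1)) = Mul(Add(Pow(Add(-21, Mul(6, Pow(7, 2))), 2), 13212), Pow(Add(4489, 27267), -1)) = Mul(Add(Pow(Add(-21, Mul(6, 49)), 2), 13212), Pow(31756, -1)) = Mul(Add(Pow(Add(-21, 294), 2), 13212), Rational(1, 31756)) = Mul(Add(Pow(273, 2), 13212), Rational(1, 31756)) = Mul(Add(74529, 13212), Rational(1, 31756)) = Mul(87741, Rational(1, 31756)) = Rational(87741, 31756)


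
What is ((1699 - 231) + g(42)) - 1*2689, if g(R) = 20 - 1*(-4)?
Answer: -1197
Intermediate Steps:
g(R) = 24 (g(R) = 20 + 4 = 24)
((1699 - 231) + g(42)) - 1*2689 = ((1699 - 231) + 24) - 1*2689 = (1468 + 24) - 2689 = 1492 - 2689 = -1197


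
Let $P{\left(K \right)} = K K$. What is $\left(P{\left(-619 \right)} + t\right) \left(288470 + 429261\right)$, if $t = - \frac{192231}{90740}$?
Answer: $\frac{1919534950194883}{6980} \approx 2.75 \cdot 10^{11}$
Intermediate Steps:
$P{\left(K \right)} = K^{2}$
$t = - \frac{14787}{6980}$ ($t = \left(-192231\right) \frac{1}{90740} = - \frac{14787}{6980} \approx -2.1185$)
$\left(P{\left(-619 \right)} + t\right) \left(288470 + 429261\right) = \left(\left(-619\right)^{2} - \frac{14787}{6980}\right) \left(288470 + 429261\right) = \left(383161 - \frac{14787}{6980}\right) 717731 = \frac{2674448993}{6980} \cdot 717731 = \frac{1919534950194883}{6980}$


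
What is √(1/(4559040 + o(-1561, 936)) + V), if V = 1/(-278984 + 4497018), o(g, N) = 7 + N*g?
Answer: √95599897526271818990/13067262648334 ≈ 0.00074825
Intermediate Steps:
V = 1/4218034 ≈ 2.3708e-7
√(1/(4559040 + o(-1561, 936)) + V) = √(1/(4559040 + (7 + 936*(-1561))) + 1/4218034) = √(1/(4559040 + (7 - 1461096)) + 1/4218034) = √(1/(4559040 - 1461089) + 1/4218034) = √(1/3097951 + 1/4218034) = √(7315985/13067262648334) = √95599897526271818990/13067262648334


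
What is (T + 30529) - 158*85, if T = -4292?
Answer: 12807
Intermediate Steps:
(T + 30529) - 158*85 = (-4292 + 30529) - 158*85 = 26237 - 13430 = 12807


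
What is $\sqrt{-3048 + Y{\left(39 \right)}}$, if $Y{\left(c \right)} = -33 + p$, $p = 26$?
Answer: $i \sqrt{3055} \approx 55.272 i$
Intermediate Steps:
$Y{\left(c \right)} = -7$ ($Y{\left(c \right)} = -33 + 26 = -7$)
$\sqrt{-3048 + Y{\left(39 \right)}} = \sqrt{-3048 - 7} = \sqrt{-3055} = i \sqrt{3055}$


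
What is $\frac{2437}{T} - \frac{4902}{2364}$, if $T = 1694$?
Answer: $- \frac{105955}{166859} \approx -0.635$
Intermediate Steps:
$\frac{2437}{T} - \frac{4902}{2364} = \frac{2437}{1694} - \frac{4902}{2364} = 2437 \cdot \frac{1}{1694} - \frac{817}{394} = \frac{2437}{1694} - \frac{817}{394} = - \frac{105955}{166859}$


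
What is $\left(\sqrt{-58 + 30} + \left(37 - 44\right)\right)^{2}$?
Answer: $21 - 28 i \sqrt{7} \approx 21.0 - 74.081 i$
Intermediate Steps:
$\left(\sqrt{-58 + 30} + \left(37 - 44\right)\right)^{2} = \left(\sqrt{-28} + \left(37 - 44\right)\right)^{2} = \left(2 i \sqrt{7} - 7\right)^{2} = \left(-7 + 2 i \sqrt{7}\right)^{2}$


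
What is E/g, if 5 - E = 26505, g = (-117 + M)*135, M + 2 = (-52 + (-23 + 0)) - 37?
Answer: 5300/6237 ≈ 0.84977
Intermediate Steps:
M = -114 (M = -2 + ((-52 + (-23 + 0)) - 37) = -2 + ((-52 - 23) - 37) = -2 + (-75 - 37) = -2 - 112 = -114)
g = -31185 (g = (-117 - 114)*135 = -231*135 = -31185)
E = -26500 (E = 5 - 1*26505 = 5 - 26505 = -26500)
E/g = -26500/(-31185) = -26500*(-1/31185) = 5300/6237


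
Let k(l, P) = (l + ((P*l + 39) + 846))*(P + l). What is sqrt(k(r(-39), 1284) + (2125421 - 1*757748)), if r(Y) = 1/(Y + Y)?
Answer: sqrt(15105652027)/78 ≈ 1575.7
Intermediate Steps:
r(Y) = 1/(2*Y)
k(l, P) = (P + l)*(885 + l + P*l) (k(l, P) = (l + ((39 + P*l) + 846))*(P + l) = (l + (885 + P*l))*(P + l) = (885 + l + P*l)*(P + l) = (P + l)*(885 + l + P*l))
sqrt(k(r(-39), 1284) + (2125421 - 1*757748)) = sqrt((((1/2)/(-39))**2 + 885*1284 + 885*((1/2)/(-39)) + 1284*((1/2)/(-39)) + 1284*((1/2)/(-39))**2 + ((1/2)/(-39))*1284**2) + (2125421 - 1*757748)) = sqrt((((1/2)*(-1/39))**2 + 1136340 + 885*((1/2)*(-1/39)) + 1284*((1/2)*(-1/39)) + 1284*((1/2)*(-1/39))**2 + ((1/2)*(-1/39))*1648656) + (2125421 - 757748)) = sqrt(((-1/78)**2 + 1136340 + 885*(-1/78) + 1284*(-1/78) + 1284*(-1/78)**2 - 1/78*1648656) + 1367673) = sqrt((1/6084 + 1136340 - 295/26 - 214/13 + 1284*(1/6084) - 274776/13) + 1367673) = sqrt((1/6084 + 1136340 - 295/26 - 214/13 + 107/507 - 274776/13) + 1367673) = sqrt(6784729495/6084 + 1367673) = sqrt(15105652027/6084) = sqrt(15105652027)/78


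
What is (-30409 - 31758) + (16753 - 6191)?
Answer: -51605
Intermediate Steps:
(-30409 - 31758) + (16753 - 6191) = -62167 + 10562 = -51605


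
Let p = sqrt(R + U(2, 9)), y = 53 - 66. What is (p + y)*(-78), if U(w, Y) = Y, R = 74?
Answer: 1014 - 78*sqrt(83) ≈ 303.39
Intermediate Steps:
y = -13
p = sqrt(83) (p = sqrt(74 + 9) = sqrt(83) ≈ 9.1104)
(p + y)*(-78) = (sqrt(83) - 13)*(-78) = (-13 + sqrt(83))*(-78) = 1014 - 78*sqrt(83)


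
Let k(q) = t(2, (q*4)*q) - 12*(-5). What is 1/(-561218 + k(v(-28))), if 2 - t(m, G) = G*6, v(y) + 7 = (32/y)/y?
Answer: -2401/1350126300 ≈ -1.7784e-6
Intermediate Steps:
v(y) = -7 + 32/y² (v(y) = -7 + (32/y)/y = -7 + 32/y²)
t(m, G) = 2 - 6*G (t(m, G) = 2 - G*6 = 2 - 6*G)
k(q) = 62 - 24*q² (k(q) = (2 - 6*q*4*q) - 12*(-5) = (2 - 6*4*q*q) + 60 = (2 - 24*q²) + 60 = 62 - 24*q²)
1/(-561218 + k(v(-28))) = 1/(-561218 + (62 - 24*(-7 + 32/(-28)²)²)) = 1/(-561218 + (62 - 24*(-7 + 32*(1/784))²)) = 1/(-561218 + (62 - 24*(-7 + 2/49)²)) = 1/(-561218 + (62 - 24*(-341/49)²)) = 1/(-561218 + (62 - 24*116281/2401)) = 1/(-561218 + (62 - 2790744/2401)) = 1/(-561218 - 2641882/2401) = 1/(-1350126300/2401) = -2401/1350126300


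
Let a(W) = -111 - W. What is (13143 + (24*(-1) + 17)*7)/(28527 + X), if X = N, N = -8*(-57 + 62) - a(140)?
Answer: 6547/14369 ≈ 0.45563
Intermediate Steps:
N = 211 (N = -8*(-57 + 62) - (-111 - 1*140) = -8*5 - (-111 - 140) = -40 - 1*(-251) = -40 + 251 = 211)
X = 211
(13143 + (24*(-1) + 17)*7)/(28527 + X) = (13143 + (24*(-1) + 17)*7)/(28527 + 211) = (13143 + (-24 + 17)*7)/28738 = (13143 - 7*7)*(1/28738) = (13143 - 49)*(1/28738) = 13094*(1/28738) = 6547/14369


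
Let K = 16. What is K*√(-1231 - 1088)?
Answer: 16*I*√2319 ≈ 770.5*I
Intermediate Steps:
K*√(-1231 - 1088) = 16*√(-1231 - 1088) = 16*√(-2319) = 16*(I*√2319) = 16*I*√2319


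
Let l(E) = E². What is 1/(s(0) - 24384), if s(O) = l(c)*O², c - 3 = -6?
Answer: -1/24384 ≈ -4.1010e-5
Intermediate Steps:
c = -3 (c = 3 - 6 = -3)
s(O) = 9*O² (s(O) = (-3)²*O² = 9*O²)
1/(s(0) - 24384) = 1/(9*0² - 24384) = 1/(9*0 - 24384) = 1/(0 - 24384) = 1/(-24384) = -1/24384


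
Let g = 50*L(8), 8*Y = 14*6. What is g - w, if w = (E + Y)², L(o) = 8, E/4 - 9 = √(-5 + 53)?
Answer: -10121/4 - 1488*√3 ≈ -5107.5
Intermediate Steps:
E = 36 + 16*√3 (E = 36 + 4*√(-5 + 53) = 36 + 4*√48 = 36 + 4*(4*√3) = 36 + 16*√3 ≈ 63.713)
Y = 21/2 (Y = (14*6)/8 = (⅛)*84 = 21/2 ≈ 10.500)
g = 400 (g = 50*8 = 400)
w = (93/2 + 16*√3)² (w = ((36 + 16*√3) + 21/2)² = (93/2 + 16*√3)² ≈ 5507.5)
g - w = 400 - (11721/4 + 1488*√3) = 400 + (-11721/4 - 1488*√3) = -10121/4 - 1488*√3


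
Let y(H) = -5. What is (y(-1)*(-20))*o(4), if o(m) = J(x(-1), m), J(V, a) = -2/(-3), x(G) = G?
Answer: 200/3 ≈ 66.667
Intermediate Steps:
J(V, a) = ⅔ (J(V, a) = -2*(-⅓) = ⅔)
o(m) = ⅔
(y(-1)*(-20))*o(4) = -5*(-20)*(⅔) = 100*(⅔) = 200/3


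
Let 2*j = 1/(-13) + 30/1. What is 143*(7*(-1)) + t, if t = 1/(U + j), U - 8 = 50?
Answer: -1898871/1897 ≈ -1001.0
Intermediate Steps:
U = 58 (U = 8 + 50 = 58)
j = 389/26 (j = (1/(-13) + 30/1)/2 = (1*(-1/13) + 30*1)/2 = (-1/13 + 30)/2 = (½)*(389/13) = 389/26 ≈ 14.962)
t = 26/1897 (t = 1/(58 + 389/26) = 1/(1897/26) = 26/1897 ≈ 0.013706)
143*(7*(-1)) + t = 143*(7*(-1)) + 26/1897 = 143*(-7) + 26/1897 = -1001 + 26/1897 = -1898871/1897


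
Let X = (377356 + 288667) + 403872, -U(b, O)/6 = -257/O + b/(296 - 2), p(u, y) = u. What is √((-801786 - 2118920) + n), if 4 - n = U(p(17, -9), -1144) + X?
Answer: I*√15994321945459/2002 ≈ 1997.6*I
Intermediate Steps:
U(b, O) = 1542/O - b/49 (U(b, O) = -6*(-257/O + b/(296 - 2)) = -6*(-257/O + b/294) = 1542/O - b/49)
X = 1069895 (X = 666023 + 403872 = 1069895)
n = -29986857445/28028 (n = 4 - ((1542/(-1144) - 1/49*17) + 1069895) = 4 - ((1542*(-1/1144) - 17/49) + 1069895) = 4 - ((-771/572 - 17/49) + 1069895) = 4 - (-47503/28028 + 1069895) = 4 - 1*29986969557/28028 = 4 - 29986969557/28028 = -29986857445/28028 ≈ -1.0699e+6)
√((-801786 - 2118920) + n) = √((-801786 - 2118920) - 29986857445/28028) = √(-2920706 - 29986857445/28028) = √(-111848405213/28028) = I*√15994321945459/2002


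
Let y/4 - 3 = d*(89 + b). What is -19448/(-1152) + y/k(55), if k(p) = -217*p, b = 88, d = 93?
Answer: 2790103/245520 ≈ 11.364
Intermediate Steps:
y = 65856 (y = 12 + 4*(93*(89 + 88)) = 12 + 4*(93*177) = 12 + 4*16461 = 12 + 65844 = 65856)
-19448/(-1152) + y/k(55) = -19448/(-1152) + 65856/((-217*55)) = -19448*(-1/1152) + 65856/(-11935) = 2431/144 + 65856*(-1/11935) = 2431/144 - 9408/1705 = 2790103/245520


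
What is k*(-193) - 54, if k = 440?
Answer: -84974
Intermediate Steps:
k*(-193) - 54 = 440*(-193) - 54 = -84920 - 54 = -84974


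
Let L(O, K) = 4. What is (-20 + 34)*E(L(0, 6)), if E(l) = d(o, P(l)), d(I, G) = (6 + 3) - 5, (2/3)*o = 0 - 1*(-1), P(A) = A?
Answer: 56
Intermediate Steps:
o = 3/2 (o = 3*(0 - 1*(-1))/2 = 3*(0 + 1)/2 = (3/2)*1 = 3/2 ≈ 1.5000)
d(I, G) = 4 (d(I, G) = 9 - 5 = 4)
E(l) = 4
(-20 + 34)*E(L(0, 6)) = (-20 + 34)*4 = 14*4 = 56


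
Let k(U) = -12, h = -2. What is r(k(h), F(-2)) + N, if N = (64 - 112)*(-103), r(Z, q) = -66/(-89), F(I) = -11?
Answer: 440082/89 ≈ 4944.7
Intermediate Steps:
r(Z, q) = 66/89 (r(Z, q) = -66*(-1/89) = 66/89)
N = 4944 (N = -48*(-103) = 4944)
r(k(h), F(-2)) + N = 66/89 + 4944 = 440082/89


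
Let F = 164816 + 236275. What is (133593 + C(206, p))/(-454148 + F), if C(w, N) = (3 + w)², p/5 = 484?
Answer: -177274/53057 ≈ -3.3412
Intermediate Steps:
p = 2420 (p = 5*484 = 2420)
F = 401091
(133593 + C(206, p))/(-454148 + F) = (133593 + (3 + 206)²)/(-454148 + 401091) = (133593 + 209²)/(-53057) = (133593 + 43681)*(-1/53057) = 177274*(-1/53057) = -177274/53057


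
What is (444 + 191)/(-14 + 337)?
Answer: 635/323 ≈ 1.9659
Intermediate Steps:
(444 + 191)/(-14 + 337) = 635/323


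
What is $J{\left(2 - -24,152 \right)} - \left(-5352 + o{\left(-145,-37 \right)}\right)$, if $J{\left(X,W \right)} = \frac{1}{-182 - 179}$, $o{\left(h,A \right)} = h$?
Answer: $\frac{1984416}{361} \approx 5497.0$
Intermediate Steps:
$J{\left(X,W \right)} = - \frac{1}{361}$ ($J{\left(X,W \right)} = \frac{1}{-361} = - \frac{1}{361}$)
$J{\left(2 - -24,152 \right)} - \left(-5352 + o{\left(-145,-37 \right)}\right) = - \frac{1}{361} + \left(5352 - -145\right) = - \frac{1}{361} + \left(5352 + 145\right) = - \frac{1}{361} + 5497 = \frac{1984416}{361}$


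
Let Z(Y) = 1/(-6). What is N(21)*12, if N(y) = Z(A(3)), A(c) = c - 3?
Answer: -2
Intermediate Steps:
A(c) = -3 + c
Z(Y) = -1/6
N(y) = -1/6
N(21)*12 = -1/6*12 = -2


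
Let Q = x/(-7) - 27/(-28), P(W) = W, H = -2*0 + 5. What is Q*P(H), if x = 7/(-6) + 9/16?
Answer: 1765/336 ≈ 5.2530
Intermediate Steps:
H = 5 (H = 0 + 5 = 5)
x = -29/48 (x = 7*(-⅙) + 9*(1/16) = -7/6 + 9/16 = -29/48 ≈ -0.60417)
Q = 353/336 (Q = -29/48/(-7) - 27/(-28) = -29/48*(-⅐) - 27*(-1/28) = 29/336 + 27/28 = 353/336 ≈ 1.0506)
Q*P(H) = (353/336)*5 = 1765/336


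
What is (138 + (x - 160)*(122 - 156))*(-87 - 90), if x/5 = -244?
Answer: -8329266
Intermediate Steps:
x = -1220 (x = 5*(-244) = -1220)
(138 + (x - 160)*(122 - 156))*(-87 - 90) = (138 + (-1220 - 160)*(122 - 156))*(-87 - 90) = (138 - 1380*(-34))*(-177) = (138 + 46920)*(-177) = 47058*(-177) = -8329266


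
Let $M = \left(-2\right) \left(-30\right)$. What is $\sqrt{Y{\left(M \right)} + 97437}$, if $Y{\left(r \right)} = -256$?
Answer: $\sqrt{97181} \approx 311.74$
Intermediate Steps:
$M = 60$
$\sqrt{Y{\left(M \right)} + 97437} = \sqrt{-256 + 97437} = \sqrt{97181}$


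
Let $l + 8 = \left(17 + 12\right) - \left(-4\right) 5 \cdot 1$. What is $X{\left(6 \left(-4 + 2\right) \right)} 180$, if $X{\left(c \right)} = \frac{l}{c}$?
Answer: $-615$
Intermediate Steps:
$l = 41$ ($l = -8 + \left(\left(17 + 12\right) - \left(-4\right) 5 \cdot 1\right) = -8 + \left(29 - \left(-20\right) 1\right) = -8 + \left(29 - -20\right) = -8 + \left(29 + 20\right) = -8 + 49 = 41$)
$X{\left(c \right)} = \frac{41}{c}$
$X{\left(6 \left(-4 + 2\right) \right)} 180 = \frac{41}{6 \left(-4 + 2\right)} 180 = \frac{41}{6 \left(-2\right)} 180 = \frac{41}{-12} \cdot 180 = 41 \left(- \frac{1}{12}\right) 180 = \left(- \frac{41}{12}\right) 180 = -615$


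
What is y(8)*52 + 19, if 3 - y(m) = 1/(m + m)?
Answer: 687/4 ≈ 171.75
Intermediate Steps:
y(m) = 3 - 1/(2*m) (y(m) = 3 - 1/(m + m) = 3 - 1/(2*m))
y(8)*52 + 19 = (3 - ½/8)*52 + 19 = (3 - ½*⅛)*52 + 19 = (3 - 1/16)*52 + 19 = (47/16)*52 + 19 = 611/4 + 19 = 687/4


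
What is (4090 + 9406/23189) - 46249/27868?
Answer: 2642274661027/646231052 ≈ 4088.7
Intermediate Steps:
(4090 + 9406/23189) - 46249/27868 = (4090 + 9406*(1/23189)) - 46249/27868 = (4090 + 9406/23189) - 1*46249/27868 = 94852416/23189 - 46249/27868 = 2642274661027/646231052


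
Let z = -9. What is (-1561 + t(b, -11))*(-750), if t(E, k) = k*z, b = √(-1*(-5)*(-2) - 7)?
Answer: 1096500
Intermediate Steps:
b = I*√17 (b = √(5*(-2) - 7) = √(-10 - 7) = √(-17) = I*√17 ≈ 4.1231*I)
t(E, k) = -9*k (t(E, k) = k*(-9) = -9*k)
(-1561 + t(b, -11))*(-750) = (-1561 - 9*(-11))*(-750) = (-1561 + 99)*(-750) = -1462*(-750) = 1096500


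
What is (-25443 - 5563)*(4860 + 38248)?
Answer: -1336606648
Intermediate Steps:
(-25443 - 5563)*(4860 + 38248) = -31006*43108 = -1336606648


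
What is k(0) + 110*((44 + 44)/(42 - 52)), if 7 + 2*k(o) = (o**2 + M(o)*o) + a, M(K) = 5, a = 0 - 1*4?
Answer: -1947/2 ≈ -973.50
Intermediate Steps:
a = -4 (a = 0 - 4 = -4)
k(o) = -11/2 + o**2/2 + 5*o/2 (k(o) = -7/2 + ((o**2 + 5*o) - 4)/2 = -7/2 + (-4 + o**2 + 5*o)/2 = -7/2 + (-2 + o**2/2 + 5*o/2) = -11/2 + o**2/2 + 5*o/2)
k(0) + 110*((44 + 44)/(42 - 52)) = (-11/2 + (1/2)*0**2 + (5/2)*0) + 110*((44 + 44)/(42 - 52)) = (-11/2 + (1/2)*0 + 0) + 110*(88/(-10)) = (-11/2 + 0 + 0) + 110*(88*(-1/10)) = -11/2 + 110*(-44/5) = -11/2 - 968 = -1947/2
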